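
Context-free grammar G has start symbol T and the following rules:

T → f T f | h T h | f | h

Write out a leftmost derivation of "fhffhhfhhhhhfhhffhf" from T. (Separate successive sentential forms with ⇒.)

T⇒fTf⇒fhThf⇒fhfTfhf⇒fhffTffhf⇒fhffhThffhf⇒fhffhhThhffhf⇒fhffhhfTfhhffhf⇒fhffhhfhThfhhffhf⇒fhffhhfhhThhfhhffhf⇒fhffhhfhhhhhfhhffhf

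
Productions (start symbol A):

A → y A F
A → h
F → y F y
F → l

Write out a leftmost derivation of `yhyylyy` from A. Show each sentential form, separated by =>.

A => yAF   [A → y A F]
yAF => yhF   [A → h]
yhF => yhyFy   [F → y F y]
yhyFy => yhyyFyy   [F → y F y]
yhyyFyy => yhyylyy   [F → l]

A => yAF => yhF => yhyFy => yhyyFyy => yhyylyy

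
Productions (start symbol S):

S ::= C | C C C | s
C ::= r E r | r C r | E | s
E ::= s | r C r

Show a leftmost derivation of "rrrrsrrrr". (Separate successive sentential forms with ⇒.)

S ⇒ C   [S ::= C]
C ⇒ rCr   [C ::= r C r]
rCr ⇒ rrCrr   [C ::= r C r]
rrCrr ⇒ rrrErrr   [C ::= r E r]
rrrErrr ⇒ rrrrCrrrr   [E ::= r C r]
rrrrCrrrr ⇒ rrrrsrrrr   [C ::= s]

S ⇒ C ⇒ rCr ⇒ rrCrr ⇒ rrrErrr ⇒ rrrrCrrrr ⇒ rrrrsrrrr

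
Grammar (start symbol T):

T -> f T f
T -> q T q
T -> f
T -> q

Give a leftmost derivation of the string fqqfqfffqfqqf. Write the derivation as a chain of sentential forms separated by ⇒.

T ⇒ fTf   [T -> f T f]
fTf ⇒ fqTqf   [T -> q T q]
fqTqf ⇒ fqqTqqf   [T -> q T q]
fqqTqqf ⇒ fqqfTfqqf   [T -> f T f]
fqqfTfqqf ⇒ fqqfqTqfqqf   [T -> q T q]
fqqfqTqfqqf ⇒ fqqfqfTfqfqqf   [T -> f T f]
fqqfqfTfqfqqf ⇒ fqqfqfffqfqqf   [T -> f]

T⇒fTf⇒fqTqf⇒fqqTqqf⇒fqqfTfqqf⇒fqqfqTqfqqf⇒fqqfqfTfqfqqf⇒fqqfqfffqfqqf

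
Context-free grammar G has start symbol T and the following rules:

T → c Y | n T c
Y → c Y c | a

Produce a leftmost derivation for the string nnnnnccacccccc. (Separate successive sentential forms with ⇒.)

T ⇒ nTc   [T → n T c]
nTc ⇒ nnTcc   [T → n T c]
nnTcc ⇒ nnnTccc   [T → n T c]
nnnTccc ⇒ nnnnTcccc   [T → n T c]
nnnnTcccc ⇒ nnnnnTccccc   [T → n T c]
nnnnnTccccc ⇒ nnnnncYccccc   [T → c Y]
nnnnncYccccc ⇒ nnnnnccYcccccc   [Y → c Y c]
nnnnnccYcccccc ⇒ nnnnnccacccccc   [Y → a]

T ⇒ nTc ⇒ nnTcc ⇒ nnnTccc ⇒ nnnnTcccc ⇒ nnnnnTccccc ⇒ nnnnncYccccc ⇒ nnnnnccYcccccc ⇒ nnnnnccacccccc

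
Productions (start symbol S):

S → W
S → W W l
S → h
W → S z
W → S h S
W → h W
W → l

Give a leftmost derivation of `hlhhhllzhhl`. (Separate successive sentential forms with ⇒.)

S⇒WWl⇒hWWl⇒hlWl⇒hlShSl⇒hlWhSl⇒hlSzhSl⇒hlWWlzhSl⇒hlShSWlzhSl⇒hlhhSWlzhSl⇒hlhhhWlzhSl⇒hlhhhllzhSl⇒hlhhhllzhhl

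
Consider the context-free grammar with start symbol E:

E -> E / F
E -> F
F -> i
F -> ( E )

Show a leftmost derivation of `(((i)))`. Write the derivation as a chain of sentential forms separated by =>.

E=>F=>(E)=>(F)=>((E))=>((F))=>(((E)))=>(((F)))=>(((i)))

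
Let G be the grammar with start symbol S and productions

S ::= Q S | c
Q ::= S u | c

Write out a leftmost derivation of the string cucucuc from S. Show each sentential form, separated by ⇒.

S ⇒ QS ⇒ SuS ⇒ QSuS ⇒ SuSuS ⇒ cuSuS ⇒ cuQSuS ⇒ cuSuSuS ⇒ cucuSuS ⇒ cucucuS ⇒ cucucuc

S ⇒ QS   [S ::= Q S]
QS ⇒ SuS   [Q ::= S u]
SuS ⇒ QSuS   [S ::= Q S]
QSuS ⇒ SuSuS   [Q ::= S u]
SuSuS ⇒ cuSuS   [S ::= c]
cuSuS ⇒ cuQSuS   [S ::= Q S]
cuQSuS ⇒ cuSuSuS   [Q ::= S u]
cuSuSuS ⇒ cucuSuS   [S ::= c]
cucuSuS ⇒ cucucuS   [S ::= c]
cucucuS ⇒ cucucuc   [S ::= c]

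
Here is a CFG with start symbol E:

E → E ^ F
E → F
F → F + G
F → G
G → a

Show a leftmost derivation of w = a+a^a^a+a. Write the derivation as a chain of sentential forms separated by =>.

E => E^F => E^F^F => F^F^F => F+G^F^F => G+G^F^F => a+G^F^F => a+a^F^F => a+a^G^F => a+a^a^F => a+a^a^F+G => a+a^a^G+G => a+a^a^a+G => a+a^a^a+a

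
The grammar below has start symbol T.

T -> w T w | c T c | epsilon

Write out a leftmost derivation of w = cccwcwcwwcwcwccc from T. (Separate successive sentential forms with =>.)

T => cTc => ccTcc => cccTccc => cccwTwccc => cccwcTcwccc => cccwcwTwcwccc => cccwcwcTcwcwccc => cccwcwcwTwcwcwccc => cccwcwcwwcwcwccc

T => cTc   [T -> c T c]
cTc => ccTcc   [T -> c T c]
ccTcc => cccTccc   [T -> c T c]
cccTccc => cccwTwccc   [T -> w T w]
cccwTwccc => cccwcTcwccc   [T -> c T c]
cccwcTcwccc => cccwcwTwcwccc   [T -> w T w]
cccwcwTwcwccc => cccwcwcTcwcwccc   [T -> c T c]
cccwcwcTcwcwccc => cccwcwcwTwcwcwccc   [T -> w T w]
cccwcwcwTwcwcwccc => cccwcwcwwcwcwccc   [T -> epsilon]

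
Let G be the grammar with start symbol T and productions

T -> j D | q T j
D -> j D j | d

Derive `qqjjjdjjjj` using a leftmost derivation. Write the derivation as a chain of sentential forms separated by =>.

T => qTj => qqTjj => qqjDjj => qqjjDjjj => qqjjjDjjjj => qqjjjdjjjj

T => qTj   [T -> q T j]
qTj => qqTjj   [T -> q T j]
qqTjj => qqjDjj   [T -> j D]
qqjDjj => qqjjDjjj   [D -> j D j]
qqjjDjjj => qqjjjDjjjj   [D -> j D j]
qqjjjDjjjj => qqjjjdjjjj   [D -> d]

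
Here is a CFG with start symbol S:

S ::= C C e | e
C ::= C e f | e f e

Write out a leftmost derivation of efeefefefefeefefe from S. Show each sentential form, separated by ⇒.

S⇒CCe⇒CefCe⇒CefefCe⇒CefefefCe⇒efeefefefCe⇒efeefefefCefe⇒efeefefefCefefe⇒efeefefefefeefefe

S ⇒ CCe   [S ::= C C e]
CCe ⇒ CefCe   [C ::= C e f]
CefCe ⇒ CefefCe   [C ::= C e f]
CefefCe ⇒ CefefefCe   [C ::= C e f]
CefefefCe ⇒ efeefefefCe   [C ::= e f e]
efeefefefCe ⇒ efeefefefCefe   [C ::= C e f]
efeefefefCefe ⇒ efeefefefCefefe   [C ::= C e f]
efeefefefCefefe ⇒ efeefefefefeefefe   [C ::= e f e]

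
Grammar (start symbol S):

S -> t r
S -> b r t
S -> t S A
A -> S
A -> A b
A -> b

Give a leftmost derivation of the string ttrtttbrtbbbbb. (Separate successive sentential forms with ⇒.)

S ⇒ tSA ⇒ ttrA ⇒ ttrAb ⇒ ttrSb ⇒ ttrtSAb ⇒ ttrttSAAb ⇒ ttrtttSAAAb ⇒ ttrtttbrtAAAb ⇒ ttrtttbrtbAAb ⇒ ttrtttbrtbAbAb ⇒ ttrtttbrtbbbAb ⇒ ttrtttbrtbbbbb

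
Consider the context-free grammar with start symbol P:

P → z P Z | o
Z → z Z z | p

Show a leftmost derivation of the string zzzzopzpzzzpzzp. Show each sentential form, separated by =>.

P => zPZ => zzPZZ => zzzPZZZ => zzzzPZZZZ => zzzzoZZZZ => zzzzopZZZ => zzzzopzZzZZ => zzzzopzpzZZ => zzzzopzpzzZzZ => zzzzopzpzzzZzzZ => zzzzopzpzzzpzzZ => zzzzopzpzzzpzzp

P => zPZ   [P → z P Z]
zPZ => zzPZZ   [P → z P Z]
zzPZZ => zzzPZZZ   [P → z P Z]
zzzPZZZ => zzzzPZZZZ   [P → z P Z]
zzzzPZZZZ => zzzzoZZZZ   [P → o]
zzzzoZZZZ => zzzzopZZZ   [Z → p]
zzzzopZZZ => zzzzopzZzZZ   [Z → z Z z]
zzzzopzZzZZ => zzzzopzpzZZ   [Z → p]
zzzzopzpzZZ => zzzzopzpzzZzZ   [Z → z Z z]
zzzzopzpzzZzZ => zzzzopzpzzzZzzZ   [Z → z Z z]
zzzzopzpzzzZzzZ => zzzzopzpzzzpzzZ   [Z → p]
zzzzopzpzzzpzzZ => zzzzopzpzzzpzzp   [Z → p]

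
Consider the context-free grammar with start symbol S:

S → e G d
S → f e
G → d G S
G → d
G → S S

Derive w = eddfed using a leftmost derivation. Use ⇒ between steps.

S⇒eGd⇒edGSd⇒eddSd⇒eddfed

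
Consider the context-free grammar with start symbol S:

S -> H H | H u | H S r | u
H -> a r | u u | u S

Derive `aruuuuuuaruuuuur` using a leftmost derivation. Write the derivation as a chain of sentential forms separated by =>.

S => HSr   [S -> H S r]
HSr => arSr   [H -> a r]
arSr => arHHr   [S -> H H]
arHHr => aruSHr   [H -> u S]
aruSHr => aruHuHr   [S -> H u]
aruHuHr => aruuSuHr   [H -> u S]
aruuSuHr => aruuHHuHr   [S -> H H]
aruuHHuHr => aruuuuHuHr   [H -> u u]
aruuuuHuHr => aruuuuuSuHr   [H -> u S]
aruuuuuSuHr => aruuuuuHuuHr   [S -> H u]
aruuuuuHuuHr => aruuuuuuSuuHr   [H -> u S]
aruuuuuuSuuHr => aruuuuuuHuuuHr   [S -> H u]
aruuuuuuHuuuHr => aruuuuuuaruuuHr   [H -> a r]
aruuuuuuaruuuHr => aruuuuuuaruuuuur   [H -> u u]

S => HSr => arSr => arHHr => aruSHr => aruHuHr => aruuSuHr => aruuHHuHr => aruuuuHuHr => aruuuuuSuHr => aruuuuuHuuHr => aruuuuuuSuuHr => aruuuuuuHuuuHr => aruuuuuuaruuuHr => aruuuuuuaruuuuur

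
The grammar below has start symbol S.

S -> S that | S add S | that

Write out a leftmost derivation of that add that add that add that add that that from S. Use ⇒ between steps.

S ⇒ S that ⇒ S add S that ⇒ S add S add S that ⇒ S add S add S add S that ⇒ that add S add S add S that ⇒ that add S add S add S add S that ⇒ that add that add S add S add S that ⇒ that add that add that add S add S that ⇒ that add that add that add that add S that ⇒ that add that add that add that add that that

S ⇒ S that   [S -> S that]
S that ⇒ S add S that   [S -> S add S]
S add S that ⇒ S add S add S that   [S -> S add S]
S add S add S that ⇒ S add S add S add S that   [S -> S add S]
S add S add S add S that ⇒ that add S add S add S that   [S -> that]
that add S add S add S that ⇒ that add S add S add S add S that   [S -> S add S]
that add S add S add S add S that ⇒ that add that add S add S add S that   [S -> that]
that add that add S add S add S that ⇒ that add that add that add S add S that   [S -> that]
that add that add that add S add S that ⇒ that add that add that add that add S that   [S -> that]
that add that add that add that add S that ⇒ that add that add that add that add that that   [S -> that]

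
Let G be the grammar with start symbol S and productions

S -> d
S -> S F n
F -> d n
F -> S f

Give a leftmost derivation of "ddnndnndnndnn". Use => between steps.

S => SFn   [S -> S F n]
SFn => SFnFn   [S -> S F n]
SFnFn => SFnFnFn   [S -> S F n]
SFnFnFn => SFnFnFnFn   [S -> S F n]
SFnFnFnFn => dFnFnFnFn   [S -> d]
dFnFnFnFn => ddnnFnFnFn   [F -> d n]
ddnnFnFnFn => ddnndnnFnFn   [F -> d n]
ddnndnnFnFn => ddnndnndnnFn   [F -> d n]
ddnndnndnnFn => ddnndnndnndnn   [F -> d n]

S=>SFn=>SFnFn=>SFnFnFn=>SFnFnFnFn=>dFnFnFnFn=>ddnnFnFnFn=>ddnndnnFnFn=>ddnndnndnnFn=>ddnndnndnndnn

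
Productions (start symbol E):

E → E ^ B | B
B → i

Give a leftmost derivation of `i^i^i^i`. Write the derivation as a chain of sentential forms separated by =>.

E=>E^B=>E^B^B=>E^B^B^B=>B^B^B^B=>i^B^B^B=>i^i^B^B=>i^i^i^B=>i^i^i^i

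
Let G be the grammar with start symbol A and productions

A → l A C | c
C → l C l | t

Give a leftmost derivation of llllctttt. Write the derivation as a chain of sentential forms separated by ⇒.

A ⇒ lAC ⇒ llACC ⇒ lllACCC ⇒ llllACCCC ⇒ llllcCCCC ⇒ llllctCCC ⇒ llllcttCC ⇒ llllctttC ⇒ llllctttt

A ⇒ lAC   [A → l A C]
lAC ⇒ llACC   [A → l A C]
llACC ⇒ lllACCC   [A → l A C]
lllACCC ⇒ llllACCCC   [A → l A C]
llllACCCC ⇒ llllcCCCC   [A → c]
llllcCCCC ⇒ llllctCCC   [C → t]
llllctCCC ⇒ llllcttCC   [C → t]
llllcttCC ⇒ llllctttC   [C → t]
llllctttC ⇒ llllctttt   [C → t]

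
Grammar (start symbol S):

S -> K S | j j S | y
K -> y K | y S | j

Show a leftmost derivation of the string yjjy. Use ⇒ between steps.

S ⇒ KS   [S -> K S]
KS ⇒ yKS   [K -> y K]
yKS ⇒ yjS   [K -> j]
yjS ⇒ yjKS   [S -> K S]
yjKS ⇒ yjjS   [K -> j]
yjjS ⇒ yjjy   [S -> y]

S ⇒ KS ⇒ yKS ⇒ yjS ⇒ yjKS ⇒ yjjS ⇒ yjjy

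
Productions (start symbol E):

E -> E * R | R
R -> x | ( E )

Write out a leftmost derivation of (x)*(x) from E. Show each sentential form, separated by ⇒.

E⇒E*R⇒R*R⇒(E)*R⇒(R)*R⇒(x)*R⇒(x)*(E)⇒(x)*(R)⇒(x)*(x)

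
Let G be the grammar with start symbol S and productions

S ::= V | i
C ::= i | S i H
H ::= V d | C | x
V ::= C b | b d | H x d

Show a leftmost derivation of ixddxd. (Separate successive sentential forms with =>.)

S => V   [S ::= V]
V => Hxd   [V ::= H x d]
Hxd => Vdxd   [H ::= V d]
Vdxd => Hxddxd   [V ::= H x d]
Hxddxd => Cxddxd   [H ::= C]
Cxddxd => ixddxd   [C ::= i]

S => V => Hxd => Vdxd => Hxddxd => Cxddxd => ixddxd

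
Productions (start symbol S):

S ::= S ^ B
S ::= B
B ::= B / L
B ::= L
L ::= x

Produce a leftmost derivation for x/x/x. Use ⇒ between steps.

S⇒B⇒B/L⇒B/L/L⇒L/L/L⇒x/L/L⇒x/x/L⇒x/x/x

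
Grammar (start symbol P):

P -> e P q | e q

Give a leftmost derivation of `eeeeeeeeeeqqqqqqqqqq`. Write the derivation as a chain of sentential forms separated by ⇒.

P ⇒ ePq   [P -> e P q]
ePq ⇒ eePqq   [P -> e P q]
eePqq ⇒ eeePqqq   [P -> e P q]
eeePqqq ⇒ eeeePqqqq   [P -> e P q]
eeeePqqqq ⇒ eeeeePqqqqq   [P -> e P q]
eeeeePqqqqq ⇒ eeeeeePqqqqqq   [P -> e P q]
eeeeeePqqqqqq ⇒ eeeeeeePqqqqqqq   [P -> e P q]
eeeeeeePqqqqqqq ⇒ eeeeeeeePqqqqqqqq   [P -> e P q]
eeeeeeeePqqqqqqqq ⇒ eeeeeeeeePqqqqqqqqq   [P -> e P q]
eeeeeeeeePqqqqqqqqq ⇒ eeeeeeeeeeqqqqqqqqqq   [P -> e q]

P⇒ePq⇒eePqq⇒eeePqqq⇒eeeePqqqq⇒eeeeePqqqqq⇒eeeeeePqqqqqq⇒eeeeeeePqqqqqqq⇒eeeeeeeePqqqqqqqq⇒eeeeeeeeePqqqqqqqqq⇒eeeeeeeeeeqqqqqqqqqq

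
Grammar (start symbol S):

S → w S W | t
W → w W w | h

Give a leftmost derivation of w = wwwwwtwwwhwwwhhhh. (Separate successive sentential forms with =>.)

S=>wSW=>wwSWW=>wwwSWWW=>wwwwSWWWW=>wwwwwSWWWWW=>wwwwwtWWWWW=>wwwwwtwWwWWWW=>wwwwwtwwWwwWWWW=>wwwwwtwwwWwwwWWWW=>wwwwwtwwwhwwwWWWW=>wwwwwtwwwhwwwhWWW=>wwwwwtwwwhwwwhhWW=>wwwwwtwwwhwwwhhhW=>wwwwwtwwwhwwwhhhh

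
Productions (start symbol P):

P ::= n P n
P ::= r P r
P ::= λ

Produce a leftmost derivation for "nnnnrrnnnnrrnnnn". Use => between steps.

P=>nPn=>nnPnn=>nnnPnnn=>nnnnPnnnn=>nnnnrPrnnnn=>nnnnrrPrrnnnn=>nnnnrrnPnrrnnnn=>nnnnrrnnPnnrrnnnn=>nnnnrrnnnnrrnnnn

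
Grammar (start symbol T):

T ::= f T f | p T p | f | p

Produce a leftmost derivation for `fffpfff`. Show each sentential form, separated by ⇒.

T⇒fTf⇒ffTff⇒fffTfff⇒fffpfff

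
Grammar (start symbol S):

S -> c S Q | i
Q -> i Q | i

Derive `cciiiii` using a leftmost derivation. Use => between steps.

S => cSQ => ccSQQ => cciQQ => cciiQQ => cciiiQ => cciiiiQ => cciiiii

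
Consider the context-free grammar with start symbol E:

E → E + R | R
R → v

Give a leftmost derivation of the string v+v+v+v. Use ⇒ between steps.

E ⇒ E+R   [E → E + R]
E+R ⇒ E+R+R   [E → E + R]
E+R+R ⇒ E+R+R+R   [E → E + R]
E+R+R+R ⇒ R+R+R+R   [E → R]
R+R+R+R ⇒ v+R+R+R   [R → v]
v+R+R+R ⇒ v+v+R+R   [R → v]
v+v+R+R ⇒ v+v+v+R   [R → v]
v+v+v+R ⇒ v+v+v+v   [R → v]

E ⇒ E+R ⇒ E+R+R ⇒ E+R+R+R ⇒ R+R+R+R ⇒ v+R+R+R ⇒ v+v+R+R ⇒ v+v+v+R ⇒ v+v+v+v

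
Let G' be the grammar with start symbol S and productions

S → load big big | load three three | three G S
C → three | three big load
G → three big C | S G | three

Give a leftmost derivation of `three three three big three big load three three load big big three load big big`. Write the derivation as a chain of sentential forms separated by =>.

S => three G S => three S G S => three three G S G S => three three three big C S G S => three three three big three big load S G S => three three three big three big load three G S G S => three three three big three big load three three S G S => three three three big three big load three three load big big G S => three three three big three big load three three load big big three S => three three three big three big load three three load big big three load big big

S => three G S   [S → three G S]
three G S => three S G S   [G → S G]
three S G S => three three G S G S   [S → three G S]
three three G S G S => three three three big C S G S   [G → three big C]
three three three big C S G S => three three three big three big load S G S   [C → three big load]
three three three big three big load S G S => three three three big three big load three G S G S   [S → three G S]
three three three big three big load three G S G S => three three three big three big load three three S G S   [G → three]
three three three big three big load three three S G S => three three three big three big load three three load big big G S   [S → load big big]
three three three big three big load three three load big big G S => three three three big three big load three three load big big three S   [G → three]
three three three big three big load three three load big big three S => three three three big three big load three three load big big three load big big   [S → load big big]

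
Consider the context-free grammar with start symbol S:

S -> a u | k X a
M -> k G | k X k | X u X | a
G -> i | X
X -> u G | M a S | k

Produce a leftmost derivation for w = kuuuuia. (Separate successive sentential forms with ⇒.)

S ⇒ kXa ⇒ kuGa ⇒ kuXa ⇒ kuuGa ⇒ kuuXa ⇒ kuuuGa ⇒ kuuuXa ⇒ kuuuuGa ⇒ kuuuuia

S ⇒ kXa   [S -> k X a]
kXa ⇒ kuGa   [X -> u G]
kuGa ⇒ kuXa   [G -> X]
kuXa ⇒ kuuGa   [X -> u G]
kuuGa ⇒ kuuXa   [G -> X]
kuuXa ⇒ kuuuGa   [X -> u G]
kuuuGa ⇒ kuuuXa   [G -> X]
kuuuXa ⇒ kuuuuGa   [X -> u G]
kuuuuGa ⇒ kuuuuia   [G -> i]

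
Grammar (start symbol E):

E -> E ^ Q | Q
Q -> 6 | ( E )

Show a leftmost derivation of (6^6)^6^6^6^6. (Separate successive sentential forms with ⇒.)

E ⇒ E^Q   [E -> E ^ Q]
E^Q ⇒ E^Q^Q   [E -> E ^ Q]
E^Q^Q ⇒ E^Q^Q^Q   [E -> E ^ Q]
E^Q^Q^Q ⇒ E^Q^Q^Q^Q   [E -> E ^ Q]
E^Q^Q^Q^Q ⇒ Q^Q^Q^Q^Q   [E -> Q]
Q^Q^Q^Q^Q ⇒ (E)^Q^Q^Q^Q   [Q -> ( E )]
(E)^Q^Q^Q^Q ⇒ (E^Q)^Q^Q^Q^Q   [E -> E ^ Q]
(E^Q)^Q^Q^Q^Q ⇒ (Q^Q)^Q^Q^Q^Q   [E -> Q]
(Q^Q)^Q^Q^Q^Q ⇒ (6^Q)^Q^Q^Q^Q   [Q -> 6]
(6^Q)^Q^Q^Q^Q ⇒ (6^6)^Q^Q^Q^Q   [Q -> 6]
(6^6)^Q^Q^Q^Q ⇒ (6^6)^6^Q^Q^Q   [Q -> 6]
(6^6)^6^Q^Q^Q ⇒ (6^6)^6^6^Q^Q   [Q -> 6]
(6^6)^6^6^Q^Q ⇒ (6^6)^6^6^6^Q   [Q -> 6]
(6^6)^6^6^6^Q ⇒ (6^6)^6^6^6^6   [Q -> 6]

E ⇒ E^Q ⇒ E^Q^Q ⇒ E^Q^Q^Q ⇒ E^Q^Q^Q^Q ⇒ Q^Q^Q^Q^Q ⇒ (E)^Q^Q^Q^Q ⇒ (E^Q)^Q^Q^Q^Q ⇒ (Q^Q)^Q^Q^Q^Q ⇒ (6^Q)^Q^Q^Q^Q ⇒ (6^6)^Q^Q^Q^Q ⇒ (6^6)^6^Q^Q^Q ⇒ (6^6)^6^6^Q^Q ⇒ (6^6)^6^6^6^Q ⇒ (6^6)^6^6^6^6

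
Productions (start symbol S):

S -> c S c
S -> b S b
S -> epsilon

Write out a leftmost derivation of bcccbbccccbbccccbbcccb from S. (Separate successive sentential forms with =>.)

S => bSb   [S -> b S b]
bSb => bcScb   [S -> c S c]
bcScb => bccSccb   [S -> c S c]
bccSccb => bcccScccb   [S -> c S c]
bcccScccb => bcccbSbcccb   [S -> b S b]
bcccbSbcccb => bcccbbSbbcccb   [S -> b S b]
bcccbbSbbcccb => bcccbbcScbbcccb   [S -> c S c]
bcccbbcScbbcccb => bcccbbccSccbbcccb   [S -> c S c]
bcccbbccSccbbcccb => bcccbbcccScccbbcccb   [S -> c S c]
bcccbbcccScccbbcccb => bcccbbccccSccccbbcccb   [S -> c S c]
bcccbbccccSccccbbcccb => bcccbbccccbSbccccbbcccb   [S -> b S b]
bcccbbccccbSbccccbbcccb => bcccbbccccbbccccbbcccb   [S -> epsilon]

S => bSb => bcScb => bccSccb => bcccScccb => bcccbSbcccb => bcccbbSbbcccb => bcccbbcScbbcccb => bcccbbccSccbbcccb => bcccbbcccScccbbcccb => bcccbbccccSccccbbcccb => bcccbbccccbSbccccbbcccb => bcccbbccccbbccccbbcccb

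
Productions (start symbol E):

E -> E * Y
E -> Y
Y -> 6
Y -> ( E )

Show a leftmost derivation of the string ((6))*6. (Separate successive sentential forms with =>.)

E => E*Y => Y*Y => (E)*Y => (Y)*Y => ((E))*Y => ((Y))*Y => ((6))*Y => ((6))*6

E => E*Y   [E -> E * Y]
E*Y => Y*Y   [E -> Y]
Y*Y => (E)*Y   [Y -> ( E )]
(E)*Y => (Y)*Y   [E -> Y]
(Y)*Y => ((E))*Y   [Y -> ( E )]
((E))*Y => ((Y))*Y   [E -> Y]
((Y))*Y => ((6))*Y   [Y -> 6]
((6))*Y => ((6))*6   [Y -> 6]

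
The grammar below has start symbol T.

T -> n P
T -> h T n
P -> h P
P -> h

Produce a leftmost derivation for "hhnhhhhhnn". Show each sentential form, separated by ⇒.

T ⇒ hTn   [T -> h T n]
hTn ⇒ hhTnn   [T -> h T n]
hhTnn ⇒ hhnPnn   [T -> n P]
hhnPnn ⇒ hhnhPnn   [P -> h P]
hhnhPnn ⇒ hhnhhPnn   [P -> h P]
hhnhhPnn ⇒ hhnhhhPnn   [P -> h P]
hhnhhhPnn ⇒ hhnhhhhPnn   [P -> h P]
hhnhhhhPnn ⇒ hhnhhhhhnn   [P -> h]

T⇒hTn⇒hhTnn⇒hhnPnn⇒hhnhPnn⇒hhnhhPnn⇒hhnhhhPnn⇒hhnhhhhPnn⇒hhnhhhhhnn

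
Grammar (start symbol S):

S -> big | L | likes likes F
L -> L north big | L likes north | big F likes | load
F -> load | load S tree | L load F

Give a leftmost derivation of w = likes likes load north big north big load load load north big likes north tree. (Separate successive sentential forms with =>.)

S => likes likes F => likes likes L load F => likes likes L north big load F => likes likes L north big north big load F => likes likes load north big north big load F => likes likes load north big north big load load S tree => likes likes load north big north big load load L tree => likes likes load north big north big load load L likes north tree => likes likes load north big north big load load L north big likes north tree => likes likes load north big north big load load load north big likes north tree

S => likes likes F   [S -> likes likes F]
likes likes F => likes likes L load F   [F -> L load F]
likes likes L load F => likes likes L north big load F   [L -> L north big]
likes likes L north big load F => likes likes L north big north big load F   [L -> L north big]
likes likes L north big north big load F => likes likes load north big north big load F   [L -> load]
likes likes load north big north big load F => likes likes load north big north big load load S tree   [F -> load S tree]
likes likes load north big north big load load S tree => likes likes load north big north big load load L tree   [S -> L]
likes likes load north big north big load load L tree => likes likes load north big north big load load L likes north tree   [L -> L likes north]
likes likes load north big north big load load L likes north tree => likes likes load north big north big load load L north big likes north tree   [L -> L north big]
likes likes load north big north big load load L north big likes north tree => likes likes load north big north big load load load north big likes north tree   [L -> load]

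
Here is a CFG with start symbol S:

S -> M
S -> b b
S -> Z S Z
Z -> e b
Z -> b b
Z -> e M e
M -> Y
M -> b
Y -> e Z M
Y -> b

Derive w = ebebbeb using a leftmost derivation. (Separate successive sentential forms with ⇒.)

S ⇒ ZSZ ⇒ eMeSZ ⇒ eYeSZ ⇒ ebeSZ ⇒ ebebbZ ⇒ ebebbeb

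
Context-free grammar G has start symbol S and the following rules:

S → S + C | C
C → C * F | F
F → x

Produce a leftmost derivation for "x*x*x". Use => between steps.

S => C => C*F => C*F*F => F*F*F => x*F*F => x*x*F => x*x*x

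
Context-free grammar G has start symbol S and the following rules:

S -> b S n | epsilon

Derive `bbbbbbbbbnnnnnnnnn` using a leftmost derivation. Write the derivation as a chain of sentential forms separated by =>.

S=>bSn=>bbSnn=>bbbSnnn=>bbbbSnnnn=>bbbbbSnnnnn=>bbbbbbSnnnnnn=>bbbbbbbSnnnnnnn=>bbbbbbbbSnnnnnnnn=>bbbbbbbbbSnnnnnnnnn=>bbbbbbbbbnnnnnnnnn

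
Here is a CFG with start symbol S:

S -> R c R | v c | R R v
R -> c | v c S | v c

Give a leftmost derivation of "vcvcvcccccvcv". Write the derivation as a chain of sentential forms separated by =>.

S => RRv   [S -> R R v]
RRv => vcRv   [R -> v c]
vcRv => vcvcSv   [R -> v c S]
vcvcSv => vcvcRcRv   [S -> R c R]
vcvcRcRv => vcvcvcScRv   [R -> v c S]
vcvcvcScRv => vcvcvcRcRcRv   [S -> R c R]
vcvcvcRcRcRv => vcvcvcccRcRv   [R -> c]
vcvcvcccRcRv => vcvcvcccccRv   [R -> c]
vcvcvcccccRv => vcvcvcccccvcv   [R -> v c]

S => RRv => vcRv => vcvcSv => vcvcRcRv => vcvcvcScRv => vcvcvcRcRcRv => vcvcvcccRcRv => vcvcvcccccRv => vcvcvcccccvcv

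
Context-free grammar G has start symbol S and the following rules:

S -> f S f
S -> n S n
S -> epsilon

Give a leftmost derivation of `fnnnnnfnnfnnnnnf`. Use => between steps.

S => fSf => fnSnf => fnnSnnf => fnnnSnnnf => fnnnnSnnnnf => fnnnnnSnnnnnf => fnnnnnfSfnnnnnf => fnnnnnfnSnfnnnnnf => fnnnnnfnnfnnnnnf

S => fSf   [S -> f S f]
fSf => fnSnf   [S -> n S n]
fnSnf => fnnSnnf   [S -> n S n]
fnnSnnf => fnnnSnnnf   [S -> n S n]
fnnnSnnnf => fnnnnSnnnnf   [S -> n S n]
fnnnnSnnnnf => fnnnnnSnnnnnf   [S -> n S n]
fnnnnnSnnnnnf => fnnnnnfSfnnnnnf   [S -> f S f]
fnnnnnfSfnnnnnf => fnnnnnfnSnfnnnnnf   [S -> n S n]
fnnnnnfnSnfnnnnnf => fnnnnnfnnfnnnnnf   [S -> epsilon]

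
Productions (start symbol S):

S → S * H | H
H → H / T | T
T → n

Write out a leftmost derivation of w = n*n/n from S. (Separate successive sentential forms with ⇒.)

S ⇒ S*H   [S → S * H]
S*H ⇒ H*H   [S → H]
H*H ⇒ T*H   [H → T]
T*H ⇒ n*H   [T → n]
n*H ⇒ n*H/T   [H → H / T]
n*H/T ⇒ n*T/T   [H → T]
n*T/T ⇒ n*n/T   [T → n]
n*n/T ⇒ n*n/n   [T → n]

S ⇒ S*H ⇒ H*H ⇒ T*H ⇒ n*H ⇒ n*H/T ⇒ n*T/T ⇒ n*n/T ⇒ n*n/n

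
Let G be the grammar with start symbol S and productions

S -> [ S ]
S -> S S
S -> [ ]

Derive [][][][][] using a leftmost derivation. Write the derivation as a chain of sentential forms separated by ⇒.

S⇒SS⇒SSS⇒SSSS⇒SSSSS⇒[]SSSS⇒[][]SSS⇒[][][]SS⇒[][][][]S⇒[][][][][]

S ⇒ SS   [S -> S S]
SS ⇒ SSS   [S -> S S]
SSS ⇒ SSSS   [S -> S S]
SSSS ⇒ SSSSS   [S -> S S]
SSSSS ⇒ []SSSS   [S -> [ ]]
[]SSSS ⇒ [][]SSS   [S -> [ ]]
[][]SSS ⇒ [][][]SS   [S -> [ ]]
[][][]SS ⇒ [][][][]S   [S -> [ ]]
[][][][]S ⇒ [][][][][]   [S -> [ ]]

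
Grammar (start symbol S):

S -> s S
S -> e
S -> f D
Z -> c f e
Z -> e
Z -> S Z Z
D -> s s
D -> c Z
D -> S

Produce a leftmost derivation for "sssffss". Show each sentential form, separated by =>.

S => sS   [S -> s S]
sS => ssS   [S -> s S]
ssS => sssS   [S -> s S]
sssS => sssfD   [S -> f D]
sssfD => sssfS   [D -> S]
sssfS => sssffD   [S -> f D]
sssffD => sssffss   [D -> s s]

S=>sS=>ssS=>sssS=>sssfD=>sssfS=>sssffD=>sssffss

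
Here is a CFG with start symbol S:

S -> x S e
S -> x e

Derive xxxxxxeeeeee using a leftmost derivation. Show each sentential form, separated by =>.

S => xSe => xxSee => xxxSeee => xxxxSeeee => xxxxxSeeeee => xxxxxxeeeeee

S => xSe   [S -> x S e]
xSe => xxSee   [S -> x S e]
xxSee => xxxSeee   [S -> x S e]
xxxSeee => xxxxSeeee   [S -> x S e]
xxxxSeeee => xxxxxSeeeee   [S -> x S e]
xxxxxSeeeee => xxxxxxeeeeee   [S -> x e]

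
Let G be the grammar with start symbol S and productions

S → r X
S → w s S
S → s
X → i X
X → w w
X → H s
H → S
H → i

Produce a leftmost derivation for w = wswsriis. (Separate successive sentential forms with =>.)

S => wsS => wswsS => wswsrX => wswsriX => wswsriHs => wswsriis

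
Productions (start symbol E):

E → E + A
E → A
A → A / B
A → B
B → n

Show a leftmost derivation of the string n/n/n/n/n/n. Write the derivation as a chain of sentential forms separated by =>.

E=>A=>A/B=>A/B/B=>A/B/B/B=>A/B/B/B/B=>A/B/B/B/B/B=>B/B/B/B/B/B=>n/B/B/B/B/B=>n/n/B/B/B/B=>n/n/n/B/B/B=>n/n/n/n/B/B=>n/n/n/n/n/B=>n/n/n/n/n/n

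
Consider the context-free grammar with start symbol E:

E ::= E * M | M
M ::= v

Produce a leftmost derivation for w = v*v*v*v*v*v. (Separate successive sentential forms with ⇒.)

E ⇒ E*M ⇒ E*M*M ⇒ E*M*M*M ⇒ E*M*M*M*M ⇒ E*M*M*M*M*M ⇒ M*M*M*M*M*M ⇒ v*M*M*M*M*M ⇒ v*v*M*M*M*M ⇒ v*v*v*M*M*M ⇒ v*v*v*v*M*M ⇒ v*v*v*v*v*M ⇒ v*v*v*v*v*v

E ⇒ E*M   [E ::= E * M]
E*M ⇒ E*M*M   [E ::= E * M]
E*M*M ⇒ E*M*M*M   [E ::= E * M]
E*M*M*M ⇒ E*M*M*M*M   [E ::= E * M]
E*M*M*M*M ⇒ E*M*M*M*M*M   [E ::= E * M]
E*M*M*M*M*M ⇒ M*M*M*M*M*M   [E ::= M]
M*M*M*M*M*M ⇒ v*M*M*M*M*M   [M ::= v]
v*M*M*M*M*M ⇒ v*v*M*M*M*M   [M ::= v]
v*v*M*M*M*M ⇒ v*v*v*M*M*M   [M ::= v]
v*v*v*M*M*M ⇒ v*v*v*v*M*M   [M ::= v]
v*v*v*v*M*M ⇒ v*v*v*v*v*M   [M ::= v]
v*v*v*v*v*M ⇒ v*v*v*v*v*v   [M ::= v]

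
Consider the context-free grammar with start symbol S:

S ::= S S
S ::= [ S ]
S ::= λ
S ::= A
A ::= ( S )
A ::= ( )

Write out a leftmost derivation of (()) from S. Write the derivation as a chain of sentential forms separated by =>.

S => A => (S) => (A) => ((S)) => (())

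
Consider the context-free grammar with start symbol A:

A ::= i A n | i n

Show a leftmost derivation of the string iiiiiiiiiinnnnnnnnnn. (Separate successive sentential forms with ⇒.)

A ⇒ iAn   [A ::= i A n]
iAn ⇒ iiAnn   [A ::= i A n]
iiAnn ⇒ iiiAnnn   [A ::= i A n]
iiiAnnn ⇒ iiiiAnnnn   [A ::= i A n]
iiiiAnnnn ⇒ iiiiiAnnnnn   [A ::= i A n]
iiiiiAnnnnn ⇒ iiiiiiAnnnnnn   [A ::= i A n]
iiiiiiAnnnnnn ⇒ iiiiiiiAnnnnnnn   [A ::= i A n]
iiiiiiiAnnnnnnn ⇒ iiiiiiiiAnnnnnnnn   [A ::= i A n]
iiiiiiiiAnnnnnnnn ⇒ iiiiiiiiiAnnnnnnnnn   [A ::= i A n]
iiiiiiiiiAnnnnnnnnn ⇒ iiiiiiiiiinnnnnnnnnn   [A ::= i n]

A ⇒ iAn ⇒ iiAnn ⇒ iiiAnnn ⇒ iiiiAnnnn ⇒ iiiiiAnnnnn ⇒ iiiiiiAnnnnnn ⇒ iiiiiiiAnnnnnnn ⇒ iiiiiiiiAnnnnnnnn ⇒ iiiiiiiiiAnnnnnnnnn ⇒ iiiiiiiiiinnnnnnnnnn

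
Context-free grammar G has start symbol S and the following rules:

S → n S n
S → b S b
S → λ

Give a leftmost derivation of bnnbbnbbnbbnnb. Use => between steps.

S => bSb   [S → b S b]
bSb => bnSnb   [S → n S n]
bnSnb => bnnSnnb   [S → n S n]
bnnSnnb => bnnbSbnnb   [S → b S b]
bnnbSbnnb => bnnbbSbbnnb   [S → b S b]
bnnbbSbbnnb => bnnbbnSnbbnnb   [S → n S n]
bnnbbnSnbbnnb => bnnbbnbSbnbbnnb   [S → b S b]
bnnbbnbSbnbbnnb => bnnbbnbbnbbnnb   [S → λ]

S => bSb => bnSnb => bnnSnnb => bnnbSbnnb => bnnbbSbbnnb => bnnbbnSnbbnnb => bnnbbnbSbnbbnnb => bnnbbnbbnbbnnb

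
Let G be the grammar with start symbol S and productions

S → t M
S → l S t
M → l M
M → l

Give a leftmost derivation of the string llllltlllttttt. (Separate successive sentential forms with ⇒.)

S ⇒ lSt   [S → l S t]
lSt ⇒ llStt   [S → l S t]
llStt ⇒ lllSttt   [S → l S t]
lllSttt ⇒ llllStttt   [S → l S t]
llllStttt ⇒ lllllSttttt   [S → l S t]
lllllSttttt ⇒ llllltMttttt   [S → t M]
llllltMttttt ⇒ llllltlMttttt   [M → l M]
llllltlMttttt ⇒ llllltllMttttt   [M → l M]
llllltllMttttt ⇒ llllltlllttttt   [M → l]

S ⇒ lSt ⇒ llStt ⇒ lllSttt ⇒ llllStttt ⇒ lllllSttttt ⇒ llllltMttttt ⇒ llllltlMttttt ⇒ llllltllMttttt ⇒ llllltlllttttt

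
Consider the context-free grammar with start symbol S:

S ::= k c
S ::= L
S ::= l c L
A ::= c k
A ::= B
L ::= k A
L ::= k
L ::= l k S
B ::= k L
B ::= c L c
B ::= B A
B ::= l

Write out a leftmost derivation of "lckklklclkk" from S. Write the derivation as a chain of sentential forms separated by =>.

S => lcL => lckA => lckB => lckkL => lckklkS => lckklklcL => lckklklclkS => lckklklclkL => lckklklclkk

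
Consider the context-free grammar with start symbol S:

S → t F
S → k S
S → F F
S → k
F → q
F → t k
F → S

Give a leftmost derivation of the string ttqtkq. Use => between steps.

S => FF   [S → F F]
FF => SF   [F → S]
SF => tFF   [S → t F]
tFF => tSF   [F → S]
tSF => ttFF   [S → t F]
ttFF => ttSF   [F → S]
ttSF => ttFFF   [S → F F]
ttFFF => ttqFF   [F → q]
ttqFF => ttqtkF   [F → t k]
ttqtkF => ttqtkq   [F → q]

S => FF => SF => tFF => tSF => ttFF => ttSF => ttFFF => ttqFF => ttqtkF => ttqtkq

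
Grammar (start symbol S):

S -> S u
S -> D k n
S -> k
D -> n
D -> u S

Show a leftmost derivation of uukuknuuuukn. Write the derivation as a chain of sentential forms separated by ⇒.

S ⇒ Dkn ⇒ uSkn ⇒ uSukn ⇒ uSuukn ⇒ uSuuukn ⇒ uSuuuukn ⇒ uDknuuuukn ⇒ uuSknuuuukn ⇒ uuSuknuuuukn ⇒ uukuknuuuukn

S ⇒ Dkn   [S -> D k n]
Dkn ⇒ uSkn   [D -> u S]
uSkn ⇒ uSukn   [S -> S u]
uSukn ⇒ uSuukn   [S -> S u]
uSuukn ⇒ uSuuukn   [S -> S u]
uSuuukn ⇒ uSuuuukn   [S -> S u]
uSuuuukn ⇒ uDknuuuukn   [S -> D k n]
uDknuuuukn ⇒ uuSknuuuukn   [D -> u S]
uuSknuuuukn ⇒ uuSuknuuuukn   [S -> S u]
uuSuknuuuukn ⇒ uukuknuuuukn   [S -> k]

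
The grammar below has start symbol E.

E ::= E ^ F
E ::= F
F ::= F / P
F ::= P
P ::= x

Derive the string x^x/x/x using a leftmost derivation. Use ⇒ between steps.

E ⇒ E^F   [E ::= E ^ F]
E^F ⇒ F^F   [E ::= F]
F^F ⇒ P^F   [F ::= P]
P^F ⇒ x^F   [P ::= x]
x^F ⇒ x^F/P   [F ::= F / P]
x^F/P ⇒ x^F/P/P   [F ::= F / P]
x^F/P/P ⇒ x^P/P/P   [F ::= P]
x^P/P/P ⇒ x^x/P/P   [P ::= x]
x^x/P/P ⇒ x^x/x/P   [P ::= x]
x^x/x/P ⇒ x^x/x/x   [P ::= x]

E ⇒ E^F ⇒ F^F ⇒ P^F ⇒ x^F ⇒ x^F/P ⇒ x^F/P/P ⇒ x^P/P/P ⇒ x^x/P/P ⇒ x^x/x/P ⇒ x^x/x/x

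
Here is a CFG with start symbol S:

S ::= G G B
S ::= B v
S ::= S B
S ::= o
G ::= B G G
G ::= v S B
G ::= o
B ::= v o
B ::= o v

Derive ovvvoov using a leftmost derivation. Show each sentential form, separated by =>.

S=>SB=>SBB=>BvBB=>ovvBB=>ovvvoB=>ovvvoov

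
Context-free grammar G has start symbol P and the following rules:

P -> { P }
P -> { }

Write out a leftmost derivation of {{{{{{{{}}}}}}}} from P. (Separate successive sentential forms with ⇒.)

P⇒{P}⇒{{P}}⇒{{{P}}}⇒{{{{P}}}}⇒{{{{{P}}}}}⇒{{{{{{P}}}}}}⇒{{{{{{{P}}}}}}}⇒{{{{{{{{}}}}}}}}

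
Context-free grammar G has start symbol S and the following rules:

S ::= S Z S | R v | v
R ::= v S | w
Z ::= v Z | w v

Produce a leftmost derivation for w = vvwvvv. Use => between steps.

S => Rv => vSv => vSZSv => vvZSv => vvwvSv => vvwvvv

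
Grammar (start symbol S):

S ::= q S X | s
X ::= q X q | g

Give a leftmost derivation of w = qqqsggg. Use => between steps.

S=>qSX=>qqSXX=>qqqSXXX=>qqqsXXX=>qqqsgXX=>qqqsggX=>qqqsggg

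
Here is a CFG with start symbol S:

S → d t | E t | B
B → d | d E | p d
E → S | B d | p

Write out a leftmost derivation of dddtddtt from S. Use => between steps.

S => Et   [S → E t]
Et => St   [E → S]
St => Ett   [S → E t]
Ett => Bdtt   [E → B d]
Bdtt => dEdtt   [B → d E]
dEdtt => dBddtt   [E → B d]
dBddtt => ddEddtt   [B → d E]
ddEddtt => ddSddtt   [E → S]
ddSddtt => dddtddtt   [S → d t]

S=>Et=>St=>Ett=>Bdtt=>dEdtt=>dBddtt=>ddEddtt=>ddSddtt=>dddtddtt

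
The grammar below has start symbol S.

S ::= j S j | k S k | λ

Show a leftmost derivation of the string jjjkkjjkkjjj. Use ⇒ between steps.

S ⇒ jSj   [S ::= j S j]
jSj ⇒ jjSjj   [S ::= j S j]
jjSjj ⇒ jjjSjjj   [S ::= j S j]
jjjSjjj ⇒ jjjkSkjjj   [S ::= k S k]
jjjkSkjjj ⇒ jjjkkSkkjjj   [S ::= k S k]
jjjkkSkkjjj ⇒ jjjkkjSjkkjjj   [S ::= j S j]
jjjkkjSjkkjjj ⇒ jjjkkjjkkjjj   [S ::= λ]

S⇒jSj⇒jjSjj⇒jjjSjjj⇒jjjkSkjjj⇒jjjkkSkkjjj⇒jjjkkjSjkkjjj⇒jjjkkjjkkjjj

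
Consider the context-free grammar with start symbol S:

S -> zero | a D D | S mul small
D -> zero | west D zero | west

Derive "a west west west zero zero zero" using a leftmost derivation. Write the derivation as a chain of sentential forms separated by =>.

S => a D D   [S -> a D D]
a D D => a west D   [D -> west]
a west D => a west west D zero   [D -> west D zero]
a west west D zero => a west west west D zero zero   [D -> west D zero]
a west west west D zero zero => a west west west zero zero zero   [D -> zero]

S => a D D => a west D => a west west D zero => a west west west D zero zero => a west west west zero zero zero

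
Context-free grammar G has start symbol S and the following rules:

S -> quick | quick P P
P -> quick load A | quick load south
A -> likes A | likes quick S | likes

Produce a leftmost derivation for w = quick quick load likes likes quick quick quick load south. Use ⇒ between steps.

S ⇒ quick P P   [S -> quick P P]
quick P P ⇒ quick quick load A P   [P -> quick load A]
quick quick load A P ⇒ quick quick load likes A P   [A -> likes A]
quick quick load likes A P ⇒ quick quick load likes likes quick S P   [A -> likes quick S]
quick quick load likes likes quick S P ⇒ quick quick load likes likes quick quick P   [S -> quick]
quick quick load likes likes quick quick P ⇒ quick quick load likes likes quick quick quick load south   [P -> quick load south]

S ⇒ quick P P ⇒ quick quick load A P ⇒ quick quick load likes A P ⇒ quick quick load likes likes quick S P ⇒ quick quick load likes likes quick quick P ⇒ quick quick load likes likes quick quick quick load south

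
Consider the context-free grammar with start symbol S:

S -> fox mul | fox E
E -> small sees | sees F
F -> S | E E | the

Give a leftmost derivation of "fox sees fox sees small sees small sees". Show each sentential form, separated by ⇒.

S ⇒ fox E   [S -> fox E]
fox E ⇒ fox sees F   [E -> sees F]
fox sees F ⇒ fox sees S   [F -> S]
fox sees S ⇒ fox sees fox E   [S -> fox E]
fox sees fox E ⇒ fox sees fox sees F   [E -> sees F]
fox sees fox sees F ⇒ fox sees fox sees E E   [F -> E E]
fox sees fox sees E E ⇒ fox sees fox sees small sees E   [E -> small sees]
fox sees fox sees small sees E ⇒ fox sees fox sees small sees small sees   [E -> small sees]

S ⇒ fox E ⇒ fox sees F ⇒ fox sees S ⇒ fox sees fox E ⇒ fox sees fox sees F ⇒ fox sees fox sees E E ⇒ fox sees fox sees small sees E ⇒ fox sees fox sees small sees small sees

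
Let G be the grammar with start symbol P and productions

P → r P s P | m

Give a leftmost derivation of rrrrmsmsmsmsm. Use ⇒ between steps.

P ⇒ rPsP ⇒ rrPsPsP ⇒ rrrPsPsPsP ⇒ rrrrPsPsPsPsP ⇒ rrrrmsPsPsPsP ⇒ rrrrmsmsPsPsP ⇒ rrrrmsmsmsPsP ⇒ rrrrmsmsmsmsP ⇒ rrrrmsmsmsmsm

P ⇒ rPsP   [P → r P s P]
rPsP ⇒ rrPsPsP   [P → r P s P]
rrPsPsP ⇒ rrrPsPsPsP   [P → r P s P]
rrrPsPsPsP ⇒ rrrrPsPsPsPsP   [P → r P s P]
rrrrPsPsPsPsP ⇒ rrrrmsPsPsPsP   [P → m]
rrrrmsPsPsPsP ⇒ rrrrmsmsPsPsP   [P → m]
rrrrmsmsPsPsP ⇒ rrrrmsmsmsPsP   [P → m]
rrrrmsmsmsPsP ⇒ rrrrmsmsmsmsP   [P → m]
rrrrmsmsmsmsP ⇒ rrrrmsmsmsmsm   [P → m]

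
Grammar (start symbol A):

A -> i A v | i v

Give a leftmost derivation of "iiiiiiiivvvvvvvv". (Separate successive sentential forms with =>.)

A => iAv => iiAvv => iiiAvvv => iiiiAvvvv => iiiiiAvvvvv => iiiiiiAvvvvvv => iiiiiiiAvvvvvvv => iiiiiiiivvvvvvvv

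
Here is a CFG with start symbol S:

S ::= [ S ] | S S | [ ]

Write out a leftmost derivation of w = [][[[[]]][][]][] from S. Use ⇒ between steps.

S ⇒ SS ⇒ []S ⇒ []SS ⇒ [][S]S ⇒ [][SS]S ⇒ [][SSS]S ⇒ [][[S]SS]S ⇒ [][[[S]]SS]S ⇒ [][[[[]]]SS]S ⇒ [][[[[]]][]S]S ⇒ [][[[[]]][][]]S ⇒ [][[[[]]][][]][]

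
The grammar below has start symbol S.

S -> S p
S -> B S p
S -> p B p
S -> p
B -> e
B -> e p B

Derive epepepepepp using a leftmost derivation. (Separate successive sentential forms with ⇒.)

S ⇒ BSp   [S -> B S p]
BSp ⇒ epBSp   [B -> e p B]
epBSp ⇒ epeSp   [B -> e]
epeSp ⇒ epepBpp   [S -> p B p]
epepBpp ⇒ epepepBpp   [B -> e p B]
epepepBpp ⇒ epepepepBpp   [B -> e p B]
epepepepBpp ⇒ epepepepepp   [B -> e]

S⇒BSp⇒epBSp⇒epeSp⇒epepBpp⇒epepepBpp⇒epepepepBpp⇒epepepepepp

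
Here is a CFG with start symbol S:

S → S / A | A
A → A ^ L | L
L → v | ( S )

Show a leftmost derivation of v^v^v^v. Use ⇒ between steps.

S ⇒ A   [S → A]
A ⇒ A^L   [A → A ^ L]
A^L ⇒ A^L^L   [A → A ^ L]
A^L^L ⇒ A^L^L^L   [A → A ^ L]
A^L^L^L ⇒ L^L^L^L   [A → L]
L^L^L^L ⇒ v^L^L^L   [L → v]
v^L^L^L ⇒ v^v^L^L   [L → v]
v^v^L^L ⇒ v^v^v^L   [L → v]
v^v^v^L ⇒ v^v^v^v   [L → v]

S ⇒ A ⇒ A^L ⇒ A^L^L ⇒ A^L^L^L ⇒ L^L^L^L ⇒ v^L^L^L ⇒ v^v^L^L ⇒ v^v^v^L ⇒ v^v^v^v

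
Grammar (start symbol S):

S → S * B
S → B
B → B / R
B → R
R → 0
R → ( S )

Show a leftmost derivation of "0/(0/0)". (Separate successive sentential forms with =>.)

S => B => B/R => R/R => 0/R => 0/(S) => 0/(B) => 0/(B/R) => 0/(R/R) => 0/(0/R) => 0/(0/0)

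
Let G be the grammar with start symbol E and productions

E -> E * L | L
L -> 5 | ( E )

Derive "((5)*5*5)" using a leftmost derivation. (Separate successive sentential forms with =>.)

E => L => (E) => (E*L) => (E*L*L) => (L*L*L) => ((E)*L*L) => ((L)*L*L) => ((5)*L*L) => ((5)*5*L) => ((5)*5*5)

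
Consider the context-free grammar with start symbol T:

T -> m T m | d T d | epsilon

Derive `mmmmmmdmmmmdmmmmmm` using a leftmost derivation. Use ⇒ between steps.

T ⇒ mTm ⇒ mmTmm ⇒ mmmTmmm ⇒ mmmmTmmmm ⇒ mmmmmTmmmmm ⇒ mmmmmmTmmmmmm ⇒ mmmmmmdTdmmmmmm ⇒ mmmmmmdmTmdmmmmmm ⇒ mmmmmmdmmTmmdmmmmmm ⇒ mmmmmmdmmmmdmmmmmm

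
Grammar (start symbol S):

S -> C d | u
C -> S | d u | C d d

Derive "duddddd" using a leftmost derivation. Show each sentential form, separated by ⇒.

S⇒Cd⇒Sd⇒Cdd⇒Cdddd⇒Sdddd⇒Cddddd⇒duddddd

S ⇒ Cd   [S -> C d]
Cd ⇒ Sd   [C -> S]
Sd ⇒ Cdd   [S -> C d]
Cdd ⇒ Cdddd   [C -> C d d]
Cdddd ⇒ Sdddd   [C -> S]
Sdddd ⇒ Cddddd   [S -> C d]
Cddddd ⇒ duddddd   [C -> d u]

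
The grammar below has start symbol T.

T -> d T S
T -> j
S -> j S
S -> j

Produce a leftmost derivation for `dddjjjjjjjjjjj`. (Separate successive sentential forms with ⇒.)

T⇒dTS⇒ddTSS⇒dddTSSS⇒dddjSSS⇒dddjjSSS⇒dddjjjSSS⇒dddjjjjSSS⇒dddjjjjjSSS⇒dddjjjjjjSSS⇒dddjjjjjjjSS⇒dddjjjjjjjjSS⇒dddjjjjjjjjjSS⇒dddjjjjjjjjjjS⇒dddjjjjjjjjjjj

T ⇒ dTS   [T -> d T S]
dTS ⇒ ddTSS   [T -> d T S]
ddTSS ⇒ dddTSSS   [T -> d T S]
dddTSSS ⇒ dddjSSS   [T -> j]
dddjSSS ⇒ dddjjSSS   [S -> j S]
dddjjSSS ⇒ dddjjjSSS   [S -> j S]
dddjjjSSS ⇒ dddjjjjSSS   [S -> j S]
dddjjjjSSS ⇒ dddjjjjjSSS   [S -> j S]
dddjjjjjSSS ⇒ dddjjjjjjSSS   [S -> j S]
dddjjjjjjSSS ⇒ dddjjjjjjjSS   [S -> j]
dddjjjjjjjSS ⇒ dddjjjjjjjjSS   [S -> j S]
dddjjjjjjjjSS ⇒ dddjjjjjjjjjSS   [S -> j S]
dddjjjjjjjjjSS ⇒ dddjjjjjjjjjjS   [S -> j]
dddjjjjjjjjjjS ⇒ dddjjjjjjjjjjj   [S -> j]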